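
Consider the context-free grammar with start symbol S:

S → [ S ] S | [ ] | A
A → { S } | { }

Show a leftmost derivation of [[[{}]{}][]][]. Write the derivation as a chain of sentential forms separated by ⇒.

S ⇒ [S]S   [S → [ S ] S]
[S]S ⇒ [[S]S]S   [S → [ S ] S]
[[S]S]S ⇒ [[[S]S]S]S   [S → [ S ] S]
[[[S]S]S]S ⇒ [[[A]S]S]S   [S → A]
[[[A]S]S]S ⇒ [[[{}]S]S]S   [A → { }]
[[[{}]S]S]S ⇒ [[[{}]A]S]S   [S → A]
[[[{}]A]S]S ⇒ [[[{}]{}]S]S   [A → { }]
[[[{}]{}]S]S ⇒ [[[{}]{}][]]S   [S → [ ]]
[[[{}]{}][]]S ⇒ [[[{}]{}][]][]   [S → [ ]]

S⇒[S]S⇒[[S]S]S⇒[[[S]S]S]S⇒[[[A]S]S]S⇒[[[{}]S]S]S⇒[[[{}]A]S]S⇒[[[{}]{}]S]S⇒[[[{}]{}][]]S⇒[[[{}]{}][]][]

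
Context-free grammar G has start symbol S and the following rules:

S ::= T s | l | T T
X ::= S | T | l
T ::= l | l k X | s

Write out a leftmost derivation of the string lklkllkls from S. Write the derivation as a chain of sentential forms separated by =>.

S => Ts   [S ::= T s]
Ts => lkXs   [T ::= l k X]
lkXs => lkSs   [X ::= S]
lkSs => lkTTs   [S ::= T T]
lkTTs => lklkXTs   [T ::= l k X]
lklkXTs => lklkSTs   [X ::= S]
lklkSTs => lklklTs   [S ::= l]
lklklTs => lklkllkXs   [T ::= l k X]
lklkllkXs => lklkllkSs   [X ::= S]
lklkllkSs => lklkllkls   [S ::= l]

S => Ts => lkXs => lkSs => lkTTs => lklkXTs => lklkSTs => lklklTs => lklkllkXs => lklkllkSs => lklkllkls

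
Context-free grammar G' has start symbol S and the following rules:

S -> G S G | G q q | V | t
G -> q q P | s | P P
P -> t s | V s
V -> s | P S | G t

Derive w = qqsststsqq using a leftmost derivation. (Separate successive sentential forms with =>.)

S => Gqq   [S -> G q q]
Gqq => qqPqq   [G -> q q P]
qqPqq => qqVsqq   [P -> V s]
qqVsqq => qqPSsqq   [V -> P S]
qqPSsqq => qqVsSsqq   [P -> V s]
qqVsSsqq => qqPSsSsqq   [V -> P S]
qqPSsSsqq => qqVsSsSsqq   [P -> V s]
qqVsSsSsqq => qqssSsSsqq   [V -> s]
qqssSsSsqq => qqsstsSsqq   [S -> t]
qqsstsSsqq => qqsststsqq   [S -> t]

S => Gqq => qqPqq => qqVsqq => qqPSsqq => qqVsSsqq => qqPSsSsqq => qqVsSsSsqq => qqssSsSsqq => qqsstsSsqq => qqsststsqq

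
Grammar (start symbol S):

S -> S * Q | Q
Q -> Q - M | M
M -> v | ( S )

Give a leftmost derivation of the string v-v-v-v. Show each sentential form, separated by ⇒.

S⇒Q⇒Q-M⇒Q-M-M⇒Q-M-M-M⇒M-M-M-M⇒v-M-M-M⇒v-v-M-M⇒v-v-v-M⇒v-v-v-v

S ⇒ Q   [S -> Q]
Q ⇒ Q-M   [Q -> Q - M]
Q-M ⇒ Q-M-M   [Q -> Q - M]
Q-M-M ⇒ Q-M-M-M   [Q -> Q - M]
Q-M-M-M ⇒ M-M-M-M   [Q -> M]
M-M-M-M ⇒ v-M-M-M   [M -> v]
v-M-M-M ⇒ v-v-M-M   [M -> v]
v-v-M-M ⇒ v-v-v-M   [M -> v]
v-v-v-M ⇒ v-v-v-v   [M -> v]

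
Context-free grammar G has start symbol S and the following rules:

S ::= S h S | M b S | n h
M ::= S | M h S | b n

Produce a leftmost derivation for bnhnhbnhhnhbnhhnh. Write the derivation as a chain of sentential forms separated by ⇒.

S ⇒ ShS   [S ::= S h S]
ShS ⇒ MbShS   [S ::= M b S]
MbShS ⇒ MhSbShS   [M ::= M h S]
MhSbShS ⇒ ShSbShS   [M ::= S]
ShSbShS ⇒ MbShSbShS   [S ::= M b S]
MbShSbShS ⇒ MhSbShSbShS   [M ::= M h S]
MhSbShSbShS ⇒ bnhSbShSbShS   [M ::= b n]
bnhSbShSbShS ⇒ bnhnhbShSbShS   [S ::= n h]
bnhnhbShSbShS ⇒ bnhnhbnhhSbShS   [S ::= n h]
bnhnhbnhhSbShS ⇒ bnhnhbnhhnhbShS   [S ::= n h]
bnhnhbnhhnhbShS ⇒ bnhnhbnhhnhbnhhS   [S ::= n h]
bnhnhbnhhnhbnhhS ⇒ bnhnhbnhhnhbnhhnh   [S ::= n h]

S⇒ShS⇒MbShS⇒MhSbShS⇒ShSbShS⇒MbShSbShS⇒MhSbShSbShS⇒bnhSbShSbShS⇒bnhnhbShSbShS⇒bnhnhbnhhSbShS⇒bnhnhbnhhnhbShS⇒bnhnhbnhhnhbnhhS⇒bnhnhbnhhnhbnhhnh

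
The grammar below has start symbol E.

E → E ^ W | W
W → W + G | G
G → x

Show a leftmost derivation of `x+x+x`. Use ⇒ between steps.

E ⇒ W ⇒ W+G ⇒ W+G+G ⇒ G+G+G ⇒ x+G+G ⇒ x+x+G ⇒ x+x+x

E ⇒ W   [E → W]
W ⇒ W+G   [W → W + G]
W+G ⇒ W+G+G   [W → W + G]
W+G+G ⇒ G+G+G   [W → G]
G+G+G ⇒ x+G+G   [G → x]
x+G+G ⇒ x+x+G   [G → x]
x+x+G ⇒ x+x+x   [G → x]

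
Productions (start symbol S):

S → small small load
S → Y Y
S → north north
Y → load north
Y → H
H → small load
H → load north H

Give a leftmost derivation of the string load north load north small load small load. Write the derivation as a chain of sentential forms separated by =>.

S => Y Y => H Y => load north H Y => load north load north H Y => load north load north small load Y => load north load north small load H => load north load north small load small load

S => Y Y   [S → Y Y]
Y Y => H Y   [Y → H]
H Y => load north H Y   [H → load north H]
load north H Y => load north load north H Y   [H → load north H]
load north load north H Y => load north load north small load Y   [H → small load]
load north load north small load Y => load north load north small load H   [Y → H]
load north load north small load H => load north load north small load small load   [H → small load]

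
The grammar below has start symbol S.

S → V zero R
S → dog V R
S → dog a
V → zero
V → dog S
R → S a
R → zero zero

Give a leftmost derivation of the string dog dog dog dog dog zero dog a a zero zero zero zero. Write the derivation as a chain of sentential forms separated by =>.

S => dog V R => dog dog S R => dog dog dog V R R => dog dog dog dog S R R => dog dog dog dog dog V R R R => dog dog dog dog dog zero R R R => dog dog dog dog dog zero S a R R => dog dog dog dog dog zero dog a a R R => dog dog dog dog dog zero dog a a zero zero R => dog dog dog dog dog zero dog a a zero zero zero zero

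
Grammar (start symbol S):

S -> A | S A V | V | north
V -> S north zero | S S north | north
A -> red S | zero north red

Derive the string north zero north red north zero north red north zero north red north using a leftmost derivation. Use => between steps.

S => S A V => S A V A V => S A V A V A V => north A V A V A V => north zero north red V A V A V => north zero north red north A V A V => north zero north red north zero north red V A V => north zero north red north zero north red north A V => north zero north red north zero north red north zero north red V => north zero north red north zero north red north zero north red north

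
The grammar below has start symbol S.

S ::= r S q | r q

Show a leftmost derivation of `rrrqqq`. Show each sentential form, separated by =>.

S=>rSq=>rrSqq=>rrrqqq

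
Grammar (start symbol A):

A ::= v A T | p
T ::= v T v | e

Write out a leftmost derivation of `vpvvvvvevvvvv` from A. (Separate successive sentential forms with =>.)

A => vAT => vpT => vpvTv => vpvvTvv => vpvvvTvvv => vpvvvvTvvvv => vpvvvvvTvvvvv => vpvvvvvevvvvv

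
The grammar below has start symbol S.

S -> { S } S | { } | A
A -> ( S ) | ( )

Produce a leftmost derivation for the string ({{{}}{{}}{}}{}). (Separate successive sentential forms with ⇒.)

S ⇒ A   [S -> A]
A ⇒ (S)   [A -> ( S )]
(S) ⇒ ({S}S)   [S -> { S } S]
({S}S) ⇒ ({{S}S}S)   [S -> { S } S]
({{S}S}S) ⇒ ({{{}}S}S)   [S -> { }]
({{{}}S}S) ⇒ ({{{}}{S}S}S)   [S -> { S } S]
({{{}}{S}S}S) ⇒ ({{{}}{{}}S}S)   [S -> { }]
({{{}}{{}}S}S) ⇒ ({{{}}{{}}{}}S)   [S -> { }]
({{{}}{{}}{}}S) ⇒ ({{{}}{{}}{}}{})   [S -> { }]

S ⇒ A ⇒ (S) ⇒ ({S}S) ⇒ ({{S}S}S) ⇒ ({{{}}S}S) ⇒ ({{{}}{S}S}S) ⇒ ({{{}}{{}}S}S) ⇒ ({{{}}{{}}{}}S) ⇒ ({{{}}{{}}{}}{})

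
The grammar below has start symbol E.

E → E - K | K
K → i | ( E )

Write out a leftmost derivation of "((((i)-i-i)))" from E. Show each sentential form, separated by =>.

E => K => (E) => (K) => ((E)) => ((K)) => (((E))) => (((E-K))) => (((E-K-K))) => (((K-K-K))) => ((((E)-K-K))) => ((((K)-K-K))) => ((((i)-K-K))) => ((((i)-i-K))) => ((((i)-i-i)))

E => K   [E → K]
K => (E)   [K → ( E )]
(E) => (K)   [E → K]
(K) => ((E))   [K → ( E )]
((E)) => ((K))   [E → K]
((K)) => (((E)))   [K → ( E )]
(((E))) => (((E-K)))   [E → E - K]
(((E-K))) => (((E-K-K)))   [E → E - K]
(((E-K-K))) => (((K-K-K)))   [E → K]
(((K-K-K))) => ((((E)-K-K)))   [K → ( E )]
((((E)-K-K))) => ((((K)-K-K)))   [E → K]
((((K)-K-K))) => ((((i)-K-K)))   [K → i]
((((i)-K-K))) => ((((i)-i-K)))   [K → i]
((((i)-i-K))) => ((((i)-i-i)))   [K → i]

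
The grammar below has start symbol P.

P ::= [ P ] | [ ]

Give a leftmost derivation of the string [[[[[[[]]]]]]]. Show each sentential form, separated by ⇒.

P ⇒ [P]   [P ::= [ P ]]
[P] ⇒ [[P]]   [P ::= [ P ]]
[[P]] ⇒ [[[P]]]   [P ::= [ P ]]
[[[P]]] ⇒ [[[[P]]]]   [P ::= [ P ]]
[[[[P]]]] ⇒ [[[[[P]]]]]   [P ::= [ P ]]
[[[[[P]]]]] ⇒ [[[[[[P]]]]]]   [P ::= [ P ]]
[[[[[[P]]]]]] ⇒ [[[[[[[]]]]]]]   [P ::= [ ]]

P ⇒ [P] ⇒ [[P]] ⇒ [[[P]]] ⇒ [[[[P]]]] ⇒ [[[[[P]]]]] ⇒ [[[[[[P]]]]]] ⇒ [[[[[[[]]]]]]]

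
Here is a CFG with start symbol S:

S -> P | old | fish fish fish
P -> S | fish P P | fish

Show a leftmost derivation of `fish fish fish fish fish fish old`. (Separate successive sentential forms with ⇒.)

S ⇒ P   [S -> P]
P ⇒ fish P P   [P -> fish P P]
fish P P ⇒ fish fish P P P   [P -> fish P P]
fish fish P P P ⇒ fish fish fish P P   [P -> fish]
fish fish fish P P ⇒ fish fish fish fish P P P   [P -> fish P P]
fish fish fish fish P P P ⇒ fish fish fish fish fish P P   [P -> fish]
fish fish fish fish fish P P ⇒ fish fish fish fish fish fish P   [P -> fish]
fish fish fish fish fish fish P ⇒ fish fish fish fish fish fish S   [P -> S]
fish fish fish fish fish fish S ⇒ fish fish fish fish fish fish old   [S -> old]

S ⇒ P ⇒ fish P P ⇒ fish fish P P P ⇒ fish fish fish P P ⇒ fish fish fish fish P P P ⇒ fish fish fish fish fish P P ⇒ fish fish fish fish fish fish P ⇒ fish fish fish fish fish fish S ⇒ fish fish fish fish fish fish old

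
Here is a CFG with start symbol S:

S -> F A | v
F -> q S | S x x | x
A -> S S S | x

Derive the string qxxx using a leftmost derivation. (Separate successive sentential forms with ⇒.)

S⇒FA⇒qSA⇒qFAA⇒qxAA⇒qxxA⇒qxxx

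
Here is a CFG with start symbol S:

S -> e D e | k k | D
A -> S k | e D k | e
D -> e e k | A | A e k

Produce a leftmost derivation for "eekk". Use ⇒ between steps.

S⇒D⇒A⇒Sk⇒Dk⇒eekk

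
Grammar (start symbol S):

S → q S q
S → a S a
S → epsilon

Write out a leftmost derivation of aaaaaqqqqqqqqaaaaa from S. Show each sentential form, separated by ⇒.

S ⇒ aSa   [S → a S a]
aSa ⇒ aaSaa   [S → a S a]
aaSaa ⇒ aaaSaaa   [S → a S a]
aaaSaaa ⇒ aaaaSaaaa   [S → a S a]
aaaaSaaaa ⇒ aaaaaSaaaaa   [S → a S a]
aaaaaSaaaaa ⇒ aaaaaqSqaaaaa   [S → q S q]
aaaaaqSqaaaaa ⇒ aaaaaqqSqqaaaaa   [S → q S q]
aaaaaqqSqqaaaaa ⇒ aaaaaqqqSqqqaaaaa   [S → q S q]
aaaaaqqqSqqqaaaaa ⇒ aaaaaqqqqSqqqqaaaaa   [S → q S q]
aaaaaqqqqSqqqqaaaaa ⇒ aaaaaqqqqqqqqaaaaa   [S → epsilon]

S ⇒ aSa ⇒ aaSaa ⇒ aaaSaaa ⇒ aaaaSaaaa ⇒ aaaaaSaaaaa ⇒ aaaaaqSqaaaaa ⇒ aaaaaqqSqqaaaaa ⇒ aaaaaqqqSqqqaaaaa ⇒ aaaaaqqqqSqqqqaaaaa ⇒ aaaaaqqqqqqqqaaaaa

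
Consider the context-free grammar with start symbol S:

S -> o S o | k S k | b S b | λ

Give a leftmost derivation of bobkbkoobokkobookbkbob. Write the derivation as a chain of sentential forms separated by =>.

S => bSb   [S -> b S b]
bSb => boSob   [S -> o S o]
boSob => bobSbob   [S -> b S b]
bobSbob => bobkSkbob   [S -> k S k]
bobkSkbob => bobkbSbkbob   [S -> b S b]
bobkbSbkbob => bobkbkSkbkbob   [S -> k S k]
bobkbkSkbkbob => bobkbkoSokbkbob   [S -> o S o]
bobkbkoSokbkbob => bobkbkooSookbkbob   [S -> o S o]
bobkbkooSookbkbob => bobkbkoobSbookbkbob   [S -> b S b]
bobkbkoobSbookbkbob => bobkbkooboSobookbkbob   [S -> o S o]
bobkbkooboSobookbkbob => bobkbkoobokSkobookbkbob   [S -> k S k]
bobkbkoobokSkobookbkbob => bobkbkoobokkobookbkbob   [S -> λ]

S=>bSb=>boSob=>bobSbob=>bobkSkbob=>bobkbSbkbob=>bobkbkSkbkbob=>bobkbkoSokbkbob=>bobkbkooSookbkbob=>bobkbkoobSbookbkbob=>bobkbkooboSobookbkbob=>bobkbkoobokSkobookbkbob=>bobkbkoobokkobookbkbob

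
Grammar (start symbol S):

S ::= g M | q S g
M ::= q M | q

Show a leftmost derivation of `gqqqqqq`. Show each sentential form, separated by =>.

S=>gM=>gqM=>gqqM=>gqqqM=>gqqqqM=>gqqqqqM=>gqqqqqq

S => gM   [S ::= g M]
gM => gqM   [M ::= q M]
gqM => gqqM   [M ::= q M]
gqqM => gqqqM   [M ::= q M]
gqqqM => gqqqqM   [M ::= q M]
gqqqqM => gqqqqqM   [M ::= q M]
gqqqqqM => gqqqqqq   [M ::= q]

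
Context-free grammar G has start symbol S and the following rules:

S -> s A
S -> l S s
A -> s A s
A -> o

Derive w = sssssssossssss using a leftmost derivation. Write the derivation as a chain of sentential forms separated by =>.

S => sA => ssAs => sssAss => ssssAsss => sssssAssss => ssssssAsssss => sssssssAssssss => sssssssossssss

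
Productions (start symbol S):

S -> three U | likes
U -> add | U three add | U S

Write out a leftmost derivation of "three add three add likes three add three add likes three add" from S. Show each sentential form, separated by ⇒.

S ⇒ three U ⇒ three U three add ⇒ three U S three add ⇒ three U S S three add ⇒ three add S S three add ⇒ three add three U S three add ⇒ three add three U three add S three add ⇒ three add three U three add three add S three add ⇒ three add three U S three add three add S three add ⇒ three add three add S three add three add S three add ⇒ three add three add likes three add three add S three add ⇒ three add three add likes three add three add likes three add

S ⇒ three U   [S -> three U]
three U ⇒ three U three add   [U -> U three add]
three U three add ⇒ three U S three add   [U -> U S]
three U S three add ⇒ three U S S three add   [U -> U S]
three U S S three add ⇒ three add S S three add   [U -> add]
three add S S three add ⇒ three add three U S three add   [S -> three U]
three add three U S three add ⇒ three add three U three add S three add   [U -> U three add]
three add three U three add S three add ⇒ three add three U three add three add S three add   [U -> U three add]
three add three U three add three add S three add ⇒ three add three U S three add three add S three add   [U -> U S]
three add three U S three add three add S three add ⇒ three add three add S three add three add S three add   [U -> add]
three add three add S three add three add S three add ⇒ three add three add likes three add three add S three add   [S -> likes]
three add three add likes three add three add S three add ⇒ three add three add likes three add three add likes three add   [S -> likes]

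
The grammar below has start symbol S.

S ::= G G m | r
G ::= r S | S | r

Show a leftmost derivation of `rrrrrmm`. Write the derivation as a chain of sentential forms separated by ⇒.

S ⇒ GGm ⇒ SGm ⇒ rGm ⇒ rrSm ⇒ rrGGmm ⇒ rrrSGmm ⇒ rrrrGmm ⇒ rrrrSmm ⇒ rrrrrmm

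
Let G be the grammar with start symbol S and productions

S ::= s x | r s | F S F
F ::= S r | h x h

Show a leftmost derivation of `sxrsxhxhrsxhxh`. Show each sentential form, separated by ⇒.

S⇒FSF⇒SrSF⇒FSFrSF⇒SrSFrSF⇒sxrSFrSF⇒sxrsxFrSF⇒sxrsxhxhrSF⇒sxrsxhxhrsxF⇒sxrsxhxhrsxhxh

S ⇒ FSF   [S ::= F S F]
FSF ⇒ SrSF   [F ::= S r]
SrSF ⇒ FSFrSF   [S ::= F S F]
FSFrSF ⇒ SrSFrSF   [F ::= S r]
SrSFrSF ⇒ sxrSFrSF   [S ::= s x]
sxrSFrSF ⇒ sxrsxFrSF   [S ::= s x]
sxrsxFrSF ⇒ sxrsxhxhrSF   [F ::= h x h]
sxrsxhxhrSF ⇒ sxrsxhxhrsxF   [S ::= s x]
sxrsxhxhrsxF ⇒ sxrsxhxhrsxhxh   [F ::= h x h]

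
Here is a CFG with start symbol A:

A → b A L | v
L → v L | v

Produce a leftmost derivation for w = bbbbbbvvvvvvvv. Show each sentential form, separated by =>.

A => bAL => bbALL => bbbALLL => bbbbALLLL => bbbbbALLLLL => bbbbbbALLLLLL => bbbbbbvLLLLLL => bbbbbbvvLLLLLL => bbbbbbvvvLLLLL => bbbbbbvvvvLLLL => bbbbbbvvvvvLLL => bbbbbbvvvvvvLL => bbbbbbvvvvvvvL => bbbbbbvvvvvvvv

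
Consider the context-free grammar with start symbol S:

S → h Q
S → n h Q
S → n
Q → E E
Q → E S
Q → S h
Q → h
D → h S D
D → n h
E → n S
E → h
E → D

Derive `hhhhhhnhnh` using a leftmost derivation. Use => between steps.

S => hQ   [S → h Q]
hQ => hSh   [Q → S h]
hSh => hhQh   [S → h Q]
hhQh => hhESh   [Q → E S]
hhESh => hhDSh   [E → D]
hhDSh => hhhSDSh   [D → h S D]
hhhSDSh => hhhhQDSh   [S → h Q]
hhhhQDSh => hhhhEEDSh   [Q → E E]
hhhhEEDSh => hhhhhEDSh   [E → h]
hhhhhEDSh => hhhhhhDSh   [E → h]
hhhhhhDSh => hhhhhhnhSh   [D → n h]
hhhhhhnhSh => hhhhhhnhnh   [S → n]

S => hQ => hSh => hhQh => hhESh => hhDSh => hhhSDSh => hhhhQDSh => hhhhEEDSh => hhhhhEDSh => hhhhhhDSh => hhhhhhnhSh => hhhhhhnhnh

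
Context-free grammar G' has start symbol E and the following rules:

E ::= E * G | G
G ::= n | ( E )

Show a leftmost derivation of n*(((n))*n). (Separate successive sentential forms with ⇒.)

E⇒E*G⇒G*G⇒n*G⇒n*(E)⇒n*(E*G)⇒n*(G*G)⇒n*((E)*G)⇒n*((G)*G)⇒n*(((E))*G)⇒n*(((G))*G)⇒n*(((n))*G)⇒n*(((n))*n)

E ⇒ E*G   [E ::= E * G]
E*G ⇒ G*G   [E ::= G]
G*G ⇒ n*G   [G ::= n]
n*G ⇒ n*(E)   [G ::= ( E )]
n*(E) ⇒ n*(E*G)   [E ::= E * G]
n*(E*G) ⇒ n*(G*G)   [E ::= G]
n*(G*G) ⇒ n*((E)*G)   [G ::= ( E )]
n*((E)*G) ⇒ n*((G)*G)   [E ::= G]
n*((G)*G) ⇒ n*(((E))*G)   [G ::= ( E )]
n*(((E))*G) ⇒ n*(((G))*G)   [E ::= G]
n*(((G))*G) ⇒ n*(((n))*G)   [G ::= n]
n*(((n))*G) ⇒ n*(((n))*n)   [G ::= n]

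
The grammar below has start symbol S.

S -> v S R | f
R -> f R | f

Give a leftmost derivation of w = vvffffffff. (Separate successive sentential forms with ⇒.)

S ⇒ vSR   [S -> v S R]
vSR ⇒ vvSRR   [S -> v S R]
vvSRR ⇒ vvfRR   [S -> f]
vvfRR ⇒ vvffRR   [R -> f R]
vvffRR ⇒ vvfffRR   [R -> f R]
vvfffRR ⇒ vvffffRR   [R -> f R]
vvffffRR ⇒ vvfffffRR   [R -> f R]
vvfffffRR ⇒ vvffffffRR   [R -> f R]
vvffffffRR ⇒ vvfffffffR   [R -> f]
vvfffffffR ⇒ vvffffffff   [R -> f]

S ⇒ vSR ⇒ vvSRR ⇒ vvfRR ⇒ vvffRR ⇒ vvfffRR ⇒ vvffffRR ⇒ vvfffffRR ⇒ vvffffffRR ⇒ vvfffffffR ⇒ vvffffffff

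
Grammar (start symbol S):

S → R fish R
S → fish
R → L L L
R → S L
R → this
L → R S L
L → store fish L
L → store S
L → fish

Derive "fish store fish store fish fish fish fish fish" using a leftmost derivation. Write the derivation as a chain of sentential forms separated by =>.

S => R fish R => L L L fish R => fish L L fish R => fish store fish L L fish R => fish store fish store S L fish R => fish store fish store fish L fish R => fish store fish store fish fish fish R => fish store fish store fish fish fish S L => fish store fish store fish fish fish fish L => fish store fish store fish fish fish fish fish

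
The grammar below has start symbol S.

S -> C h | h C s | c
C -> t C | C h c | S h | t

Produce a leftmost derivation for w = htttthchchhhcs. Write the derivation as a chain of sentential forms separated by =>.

S => hCs => hChcs => hShhcs => hChhhcs => hChchhhcs => hChchchhhcs => htChchchhhcs => httChchchhhcs => htttChchchhhcs => htttthchchhhcs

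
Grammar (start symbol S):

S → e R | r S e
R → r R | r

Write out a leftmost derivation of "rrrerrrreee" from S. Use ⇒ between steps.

S ⇒ rSe ⇒ rrSee ⇒ rrrSeee ⇒ rrreReee ⇒ rrrerReee ⇒ rrrerrReee ⇒ rrrerrrReee ⇒ rrrerrrreee

S ⇒ rSe   [S → r S e]
rSe ⇒ rrSee   [S → r S e]
rrSee ⇒ rrrSeee   [S → r S e]
rrrSeee ⇒ rrreReee   [S → e R]
rrreReee ⇒ rrrerReee   [R → r R]
rrrerReee ⇒ rrrerrReee   [R → r R]
rrrerrReee ⇒ rrrerrrReee   [R → r R]
rrrerrrReee ⇒ rrrerrrreee   [R → r]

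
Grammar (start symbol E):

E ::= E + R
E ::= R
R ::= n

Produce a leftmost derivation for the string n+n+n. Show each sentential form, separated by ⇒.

E⇒E+R⇒E+R+R⇒R+R+R⇒n+R+R⇒n+n+R⇒n+n+n

E ⇒ E+R   [E ::= E + R]
E+R ⇒ E+R+R   [E ::= E + R]
E+R+R ⇒ R+R+R   [E ::= R]
R+R+R ⇒ n+R+R   [R ::= n]
n+R+R ⇒ n+n+R   [R ::= n]
n+n+R ⇒ n+n+n   [R ::= n]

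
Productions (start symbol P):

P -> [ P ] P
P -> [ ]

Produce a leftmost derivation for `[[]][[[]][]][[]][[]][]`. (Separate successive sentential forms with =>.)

P=>[P]P=>[[]]P=>[[]][P]P=>[[]][[P]P]P=>[[]][[[]]P]P=>[[]][[[]][]]P=>[[]][[[]][]][P]P=>[[]][[[]][]][[]]P=>[[]][[[]][]][[]][P]P=>[[]][[[]][]][[]][[]]P=>[[]][[[]][]][[]][[]][]

P => [P]P   [P -> [ P ] P]
[P]P => [[]]P   [P -> [ ]]
[[]]P => [[]][P]P   [P -> [ P ] P]
[[]][P]P => [[]][[P]P]P   [P -> [ P ] P]
[[]][[P]P]P => [[]][[[]]P]P   [P -> [ ]]
[[]][[[]]P]P => [[]][[[]][]]P   [P -> [ ]]
[[]][[[]][]]P => [[]][[[]][]][P]P   [P -> [ P ] P]
[[]][[[]][]][P]P => [[]][[[]][]][[]]P   [P -> [ ]]
[[]][[[]][]][[]]P => [[]][[[]][]][[]][P]P   [P -> [ P ] P]
[[]][[[]][]][[]][P]P => [[]][[[]][]][[]][[]]P   [P -> [ ]]
[[]][[[]][]][[]][[]]P => [[]][[[]][]][[]][[]][]   [P -> [ ]]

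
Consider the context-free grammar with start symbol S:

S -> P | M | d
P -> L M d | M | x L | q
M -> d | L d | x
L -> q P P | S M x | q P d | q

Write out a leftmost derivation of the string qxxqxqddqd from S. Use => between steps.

S=>M=>Ld=>qPPd=>qMPd=>qxPd=>qxxLd=>qxxqPPd=>qxxqxLPd=>qxxqxqPdPd=>qxxqxqMdPd=>qxxqxqddPd=>qxxqxqddqd

S => M   [S -> M]
M => Ld   [M -> L d]
Ld => qPPd   [L -> q P P]
qPPd => qMPd   [P -> M]
qMPd => qxPd   [M -> x]
qxPd => qxxLd   [P -> x L]
qxxLd => qxxqPPd   [L -> q P P]
qxxqPPd => qxxqxLPd   [P -> x L]
qxxqxLPd => qxxqxqPdPd   [L -> q P d]
qxxqxqPdPd => qxxqxqMdPd   [P -> M]
qxxqxqMdPd => qxxqxqddPd   [M -> d]
qxxqxqddPd => qxxqxqddqd   [P -> q]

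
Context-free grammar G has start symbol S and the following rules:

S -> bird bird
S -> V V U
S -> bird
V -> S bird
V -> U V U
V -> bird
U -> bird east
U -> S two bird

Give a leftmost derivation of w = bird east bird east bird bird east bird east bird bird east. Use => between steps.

S => V V U   [S -> V V U]
V V U => U V U V U   [V -> U V U]
U V U V U => bird east V U V U   [U -> bird east]
bird east V U V U => bird east U V U U V U   [V -> U V U]
bird east U V U U V U => bird east bird east V U U V U   [U -> bird east]
bird east bird east V U U V U => bird east bird east bird U U V U   [V -> bird]
bird east bird east bird U U V U => bird east bird east bird bird east U V U   [U -> bird east]
bird east bird east bird bird east U V U => bird east bird east bird bird east bird east V U   [U -> bird east]
bird east bird east bird bird east bird east V U => bird east bird east bird bird east bird east bird U   [V -> bird]
bird east bird east bird bird east bird east bird U => bird east bird east bird bird east bird east bird bird east   [U -> bird east]

S => V V U => U V U V U => bird east V U V U => bird east U V U U V U => bird east bird east V U U V U => bird east bird east bird U U V U => bird east bird east bird bird east U V U => bird east bird east bird bird east bird east V U => bird east bird east bird bird east bird east bird U => bird east bird east bird bird east bird east bird bird east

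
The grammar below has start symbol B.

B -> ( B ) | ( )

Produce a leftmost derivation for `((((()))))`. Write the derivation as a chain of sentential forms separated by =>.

B => (B)   [B -> ( B )]
(B) => ((B))   [B -> ( B )]
((B)) => (((B)))   [B -> ( B )]
(((B))) => ((((B))))   [B -> ( B )]
((((B)))) => ((((()))))   [B -> ( )]

B=>(B)=>((B))=>(((B)))=>((((B))))=>((((()))))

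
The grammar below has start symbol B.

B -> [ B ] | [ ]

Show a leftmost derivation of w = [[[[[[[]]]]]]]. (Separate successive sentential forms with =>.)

B => [B] => [[B]] => [[[B]]] => [[[[B]]]] => [[[[[B]]]]] => [[[[[[B]]]]]] => [[[[[[[]]]]]]]

B => [B]   [B -> [ B ]]
[B] => [[B]]   [B -> [ B ]]
[[B]] => [[[B]]]   [B -> [ B ]]
[[[B]]] => [[[[B]]]]   [B -> [ B ]]
[[[[B]]]] => [[[[[B]]]]]   [B -> [ B ]]
[[[[[B]]]]] => [[[[[[B]]]]]]   [B -> [ B ]]
[[[[[[B]]]]]] => [[[[[[[]]]]]]]   [B -> [ ]]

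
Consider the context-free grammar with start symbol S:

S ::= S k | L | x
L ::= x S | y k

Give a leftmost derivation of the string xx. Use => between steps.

S => L   [S ::= L]
L => xS   [L ::= x S]
xS => xx   [S ::= x]

S => L => xS => xx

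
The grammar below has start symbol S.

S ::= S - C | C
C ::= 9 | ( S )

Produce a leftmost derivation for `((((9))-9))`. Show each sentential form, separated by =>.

S => C => (S) => (C) => ((S)) => ((S-C)) => ((C-C)) => (((S)-C)) => (((C)-C)) => ((((S))-C)) => ((((C))-C)) => ((((9))-C)) => ((((9))-9))

S => C   [S ::= C]
C => (S)   [C ::= ( S )]
(S) => (C)   [S ::= C]
(C) => ((S))   [C ::= ( S )]
((S)) => ((S-C))   [S ::= S - C]
((S-C)) => ((C-C))   [S ::= C]
((C-C)) => (((S)-C))   [C ::= ( S )]
(((S)-C)) => (((C)-C))   [S ::= C]
(((C)-C)) => ((((S))-C))   [C ::= ( S )]
((((S))-C)) => ((((C))-C))   [S ::= C]
((((C))-C)) => ((((9))-C))   [C ::= 9]
((((9))-C)) => ((((9))-9))   [C ::= 9]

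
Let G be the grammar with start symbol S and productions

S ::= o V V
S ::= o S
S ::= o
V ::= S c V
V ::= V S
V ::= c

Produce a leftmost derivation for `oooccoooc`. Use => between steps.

S => oS   [S ::= o S]
oS => ooVV   [S ::= o V V]
ooVV => ooVSV   [V ::= V S]
ooVSV => ooVSSV   [V ::= V S]
ooVSSV => ooVSSSV   [V ::= V S]
ooVSSSV => ooScVSSSV   [V ::= S c V]
ooScVSSSV => ooocVSSSV   [S ::= o]
ooocVSSSV => oooccSSSV   [V ::= c]
oooccSSSV => oooccoSSV   [S ::= o]
oooccoSSV => oooccooSV   [S ::= o]
oooccooSV => oooccoooV   [S ::= o]
oooccoooV => oooccoooc   [V ::= c]

S => oS => ooVV => ooVSV => ooVSSV => ooVSSSV => ooScVSSSV => ooocVSSSV => oooccSSSV => oooccoSSV => oooccooSV => oooccoooV => oooccoooc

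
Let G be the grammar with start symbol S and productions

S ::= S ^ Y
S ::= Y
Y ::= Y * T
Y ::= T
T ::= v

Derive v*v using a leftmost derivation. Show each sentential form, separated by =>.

S => Y   [S ::= Y]
Y => Y*T   [Y ::= Y * T]
Y*T => T*T   [Y ::= T]
T*T => v*T   [T ::= v]
v*T => v*v   [T ::= v]

S => Y => Y*T => T*T => v*T => v*v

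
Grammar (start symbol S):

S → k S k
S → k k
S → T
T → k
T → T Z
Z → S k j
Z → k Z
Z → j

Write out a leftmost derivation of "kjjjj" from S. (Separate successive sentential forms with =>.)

S=>T=>TZ=>TZZ=>TZZZ=>TZZZZ=>kZZZZ=>kjZZZ=>kjjZZ=>kjjjZ=>kjjjj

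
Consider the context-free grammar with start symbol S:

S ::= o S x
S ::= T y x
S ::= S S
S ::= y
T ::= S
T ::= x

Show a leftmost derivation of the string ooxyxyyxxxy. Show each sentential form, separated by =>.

S=>SS=>oSxS=>ooSxxS=>ooTyxxxS=>ooSyxxxS=>ooSSyxxxS=>ooTyxSyxxxS=>ooxyxSyxxxS=>ooxyxyyxxxS=>ooxyxyyxxxy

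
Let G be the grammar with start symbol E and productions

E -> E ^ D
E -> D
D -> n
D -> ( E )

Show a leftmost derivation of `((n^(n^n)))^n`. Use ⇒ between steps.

E⇒E^D⇒D^D⇒(E)^D⇒(D)^D⇒((E))^D⇒((E^D))^D⇒((D^D))^D⇒((n^D))^D⇒((n^(E)))^D⇒((n^(E^D)))^D⇒((n^(D^D)))^D⇒((n^(n^D)))^D⇒((n^(n^n)))^D⇒((n^(n^n)))^n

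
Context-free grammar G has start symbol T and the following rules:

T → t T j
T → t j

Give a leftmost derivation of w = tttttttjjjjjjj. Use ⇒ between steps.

T ⇒ tTj   [T → t T j]
tTj ⇒ ttTjj   [T → t T j]
ttTjj ⇒ tttTjjj   [T → t T j]
tttTjjj ⇒ ttttTjjjj   [T → t T j]
ttttTjjjj ⇒ tttttTjjjjj   [T → t T j]
tttttTjjjjj ⇒ ttttttTjjjjjj   [T → t T j]
ttttttTjjjjjj ⇒ tttttttjjjjjjj   [T → t j]

T ⇒ tTj ⇒ ttTjj ⇒ tttTjjj ⇒ ttttTjjjj ⇒ tttttTjjjjj ⇒ ttttttTjjjjjj ⇒ tttttttjjjjjjj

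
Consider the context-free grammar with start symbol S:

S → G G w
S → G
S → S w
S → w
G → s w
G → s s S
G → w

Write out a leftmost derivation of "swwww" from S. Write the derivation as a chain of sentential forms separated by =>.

S => Sw => GGww => swGww => swwww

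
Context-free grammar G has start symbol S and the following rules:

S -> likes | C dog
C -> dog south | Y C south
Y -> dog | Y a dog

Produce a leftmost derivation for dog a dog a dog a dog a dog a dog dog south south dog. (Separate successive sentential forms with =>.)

S => C dog => Y C south dog => Y a dog C south dog => Y a dog a dog C south dog => Y a dog a dog a dog C south dog => Y a dog a dog a dog a dog C south dog => Y a dog a dog a dog a dog a dog C south dog => dog a dog a dog a dog a dog a dog C south dog => dog a dog a dog a dog a dog a dog dog south south dog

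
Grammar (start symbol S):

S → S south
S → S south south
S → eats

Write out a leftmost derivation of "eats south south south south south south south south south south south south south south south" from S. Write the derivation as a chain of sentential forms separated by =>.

S => S south => S south south => S south south south south => S south south south south south => S south south south south south south south => S south south south south south south south south south => S south south south south south south south south south south south => S south south south south south south south south south south south south south => S south south south south south south south south south south south south south south south => eats south south south south south south south south south south south south south south south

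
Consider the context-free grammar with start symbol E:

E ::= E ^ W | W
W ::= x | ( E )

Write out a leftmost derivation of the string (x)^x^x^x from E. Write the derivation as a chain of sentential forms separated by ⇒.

E ⇒ E^W ⇒ E^W^W ⇒ E^W^W^W ⇒ W^W^W^W ⇒ (E)^W^W^W ⇒ (W)^W^W^W ⇒ (x)^W^W^W ⇒ (x)^x^W^W ⇒ (x)^x^x^W ⇒ (x)^x^x^x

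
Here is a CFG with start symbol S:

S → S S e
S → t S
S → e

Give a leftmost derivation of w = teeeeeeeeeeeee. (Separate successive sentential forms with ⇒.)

S ⇒ SSe ⇒ SSeSe ⇒ SSeSeSe ⇒ SSeSeSeSe ⇒ SSeSeSeSeSe ⇒ SSeSeSeSeSeSe ⇒ tSSeSeSeSeSeSe ⇒ teSeSeSeSeSeSe ⇒ teeeSeSeSeSeSe ⇒ teeeeeSeSeSeSe ⇒ teeeeeeeSeSeSe ⇒ teeeeeeeeeSeSe ⇒ teeeeeeeeeeeSe ⇒ teeeeeeeeeeeee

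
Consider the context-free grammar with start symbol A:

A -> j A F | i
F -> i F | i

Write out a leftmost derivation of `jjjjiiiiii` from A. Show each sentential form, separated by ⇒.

A⇒jAF⇒jjAFF⇒jjjAFFF⇒jjjjAFFFF⇒jjjjiFFFF⇒jjjjiiFFF⇒jjjjiiiFF⇒jjjjiiiiFF⇒jjjjiiiiiF⇒jjjjiiiiii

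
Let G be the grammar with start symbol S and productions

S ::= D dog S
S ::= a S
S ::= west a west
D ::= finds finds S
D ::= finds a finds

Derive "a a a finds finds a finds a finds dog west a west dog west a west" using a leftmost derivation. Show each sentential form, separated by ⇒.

S ⇒ a S ⇒ a a S ⇒ a a a S ⇒ a a a D dog S ⇒ a a a finds finds S dog S ⇒ a a a finds finds a S dog S ⇒ a a a finds finds a D dog S dog S ⇒ a a a finds finds a finds a finds dog S dog S ⇒ a a a finds finds a finds a finds dog west a west dog S ⇒ a a a finds finds a finds a finds dog west a west dog west a west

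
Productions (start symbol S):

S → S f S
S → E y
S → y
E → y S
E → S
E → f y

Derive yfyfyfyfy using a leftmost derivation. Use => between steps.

S => SfS   [S → S f S]
SfS => SfSfS   [S → S f S]
SfSfS => SfSfSfS   [S → S f S]
SfSfSfS => SfSfSfSfS   [S → S f S]
SfSfSfSfS => yfSfSfSfS   [S → y]
yfSfSfSfS => yfyfSfSfS   [S → y]
yfyfSfSfS => yfyfyfSfS   [S → y]
yfyfyfSfS => yfyfyfyfS   [S → y]
yfyfyfyfS => yfyfyfyfy   [S → y]

S=>SfS=>SfSfS=>SfSfSfS=>SfSfSfSfS=>yfSfSfSfS=>yfyfSfSfS=>yfyfyfSfS=>yfyfyfyfS=>yfyfyfyfy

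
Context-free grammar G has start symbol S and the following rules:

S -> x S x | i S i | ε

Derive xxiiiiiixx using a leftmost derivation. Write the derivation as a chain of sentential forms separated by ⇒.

S ⇒ xSx ⇒ xxSxx ⇒ xxiSixx ⇒ xxiiSiixx ⇒ xxiiiSiiixx ⇒ xxiiiiiixx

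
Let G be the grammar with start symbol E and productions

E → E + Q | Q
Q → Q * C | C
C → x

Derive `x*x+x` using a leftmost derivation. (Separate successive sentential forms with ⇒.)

E ⇒ E+Q ⇒ Q+Q ⇒ Q*C+Q ⇒ C*C+Q ⇒ x*C+Q ⇒ x*x+Q ⇒ x*x+C ⇒ x*x+x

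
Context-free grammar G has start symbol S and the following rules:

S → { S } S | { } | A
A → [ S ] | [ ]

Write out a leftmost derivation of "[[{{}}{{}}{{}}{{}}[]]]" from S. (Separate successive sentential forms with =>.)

S => A   [S → A]
A => [S]   [A → [ S ]]
[S] => [A]   [S → A]
[A] => [[S]]   [A → [ S ]]
[[S]] => [[{S}S]]   [S → { S } S]
[[{S}S]] => [[{{}}S]]   [S → { }]
[[{{}}S]] => [[{{}}{S}S]]   [S → { S } S]
[[{{}}{S}S]] => [[{{}}{{}}S]]   [S → { }]
[[{{}}{{}}S]] => [[{{}}{{}}{S}S]]   [S → { S } S]
[[{{}}{{}}{S}S]] => [[{{}}{{}}{{}}S]]   [S → { }]
[[{{}}{{}}{{}}S]] => [[{{}}{{}}{{}}{S}S]]   [S → { S } S]
[[{{}}{{}}{{}}{S}S]] => [[{{}}{{}}{{}}{{}}S]]   [S → { }]
[[{{}}{{}}{{}}{{}}S]] => [[{{}}{{}}{{}}{{}}A]]   [S → A]
[[{{}}{{}}{{}}{{}}A]] => [[{{}}{{}}{{}}{{}}[]]]   [A → [ ]]

S => A => [S] => [A] => [[S]] => [[{S}S]] => [[{{}}S]] => [[{{}}{S}S]] => [[{{}}{{}}S]] => [[{{}}{{}}{S}S]] => [[{{}}{{}}{{}}S]] => [[{{}}{{}}{{}}{S}S]] => [[{{}}{{}}{{}}{{}}S]] => [[{{}}{{}}{{}}{{}}A]] => [[{{}}{{}}{{}}{{}}[]]]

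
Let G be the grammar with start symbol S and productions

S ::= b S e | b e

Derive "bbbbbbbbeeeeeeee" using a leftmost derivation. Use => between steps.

S => bSe   [S ::= b S e]
bSe => bbSee   [S ::= b S e]
bbSee => bbbSeee   [S ::= b S e]
bbbSeee => bbbbSeeee   [S ::= b S e]
bbbbSeeee => bbbbbSeeeee   [S ::= b S e]
bbbbbSeeeee => bbbbbbSeeeeee   [S ::= b S e]
bbbbbbSeeeeee => bbbbbbbSeeeeeee   [S ::= b S e]
bbbbbbbSeeeeeee => bbbbbbbbeeeeeeee   [S ::= b e]

S=>bSe=>bbSee=>bbbSeee=>bbbbSeeee=>bbbbbSeeeee=>bbbbbbSeeeeee=>bbbbbbbSeeeeeee=>bbbbbbbbeeeeeeee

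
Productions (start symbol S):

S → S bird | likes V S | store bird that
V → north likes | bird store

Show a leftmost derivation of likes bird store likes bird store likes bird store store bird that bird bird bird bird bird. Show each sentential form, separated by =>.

S => S bird => S bird bird => S bird bird bird => likes V S bird bird bird => likes bird store S bird bird bird => likes bird store S bird bird bird bird => likes bird store likes V S bird bird bird bird => likes bird store likes bird store S bird bird bird bird => likes bird store likes bird store likes V S bird bird bird bird => likes bird store likes bird store likes bird store S bird bird bird bird => likes bird store likes bird store likes bird store S bird bird bird bird bird => likes bird store likes bird store likes bird store store bird that bird bird bird bird bird

S => S bird   [S → S bird]
S bird => S bird bird   [S → S bird]
S bird bird => S bird bird bird   [S → S bird]
S bird bird bird => likes V S bird bird bird   [S → likes V S]
likes V S bird bird bird => likes bird store S bird bird bird   [V → bird store]
likes bird store S bird bird bird => likes bird store S bird bird bird bird   [S → S bird]
likes bird store S bird bird bird bird => likes bird store likes V S bird bird bird bird   [S → likes V S]
likes bird store likes V S bird bird bird bird => likes bird store likes bird store S bird bird bird bird   [V → bird store]
likes bird store likes bird store S bird bird bird bird => likes bird store likes bird store likes V S bird bird bird bird   [S → likes V S]
likes bird store likes bird store likes V S bird bird bird bird => likes bird store likes bird store likes bird store S bird bird bird bird   [V → bird store]
likes bird store likes bird store likes bird store S bird bird bird bird => likes bird store likes bird store likes bird store S bird bird bird bird bird   [S → S bird]
likes bird store likes bird store likes bird store S bird bird bird bird bird => likes bird store likes bird store likes bird store store bird that bird bird bird bird bird   [S → store bird that]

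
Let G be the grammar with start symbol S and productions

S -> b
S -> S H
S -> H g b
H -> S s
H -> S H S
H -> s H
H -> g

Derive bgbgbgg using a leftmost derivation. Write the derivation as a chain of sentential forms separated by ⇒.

S ⇒ SH   [S -> S H]
SH ⇒ SHH   [S -> S H]
SHH ⇒ HgbHH   [S -> H g b]
HgbHH ⇒ SHSgbHH   [H -> S H S]
SHSgbHH ⇒ bHSgbHH   [S -> b]
bHSgbHH ⇒ bgSgbHH   [H -> g]
bgSgbHH ⇒ bgbgbHH   [S -> b]
bgbgbHH ⇒ bgbgbgH   [H -> g]
bgbgbgH ⇒ bgbgbgg   [H -> g]

S⇒SH⇒SHH⇒HgbHH⇒SHSgbHH⇒bHSgbHH⇒bgSgbHH⇒bgbgbHH⇒bgbgbgH⇒bgbgbgg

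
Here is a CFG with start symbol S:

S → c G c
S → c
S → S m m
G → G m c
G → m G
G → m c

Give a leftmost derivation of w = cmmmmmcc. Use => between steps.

S => cGc => cmGc => cmmGc => cmmmGc => cmmmmGc => cmmmmmcc

S => cGc   [S → c G c]
cGc => cmGc   [G → m G]
cmGc => cmmGc   [G → m G]
cmmGc => cmmmGc   [G → m G]
cmmmGc => cmmmmGc   [G → m G]
cmmmmGc => cmmmmmcc   [G → m c]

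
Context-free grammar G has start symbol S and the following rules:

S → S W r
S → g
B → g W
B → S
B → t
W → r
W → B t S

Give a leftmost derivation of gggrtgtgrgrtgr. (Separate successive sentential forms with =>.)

S => SWr => SWrWr => gWrWr => gBtSrWr => ggWtSrWr => ggBtStSrWr => gggWtStSrWr => gggrtStSrWr => gggrtgtSrWr => gggrtgtgrWr => gggrtgtgrBtSr => gggrtgtgrgWtSr => gggrtgtgrgrtSr => gggrtgtgrgrtgr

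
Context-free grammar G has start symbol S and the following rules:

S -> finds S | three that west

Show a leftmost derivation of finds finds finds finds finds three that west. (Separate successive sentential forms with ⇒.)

S ⇒ finds S   [S -> finds S]
finds S ⇒ finds finds S   [S -> finds S]
finds finds S ⇒ finds finds finds S   [S -> finds S]
finds finds finds S ⇒ finds finds finds finds S   [S -> finds S]
finds finds finds finds S ⇒ finds finds finds finds finds S   [S -> finds S]
finds finds finds finds finds S ⇒ finds finds finds finds finds three that west   [S -> three that west]

S ⇒ finds S ⇒ finds finds S ⇒ finds finds finds S ⇒ finds finds finds finds S ⇒ finds finds finds finds finds S ⇒ finds finds finds finds finds three that west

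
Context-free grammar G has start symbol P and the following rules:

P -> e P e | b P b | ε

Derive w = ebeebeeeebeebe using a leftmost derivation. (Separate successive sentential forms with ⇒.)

P ⇒ ePe ⇒ ebPbe ⇒ ebePebe ⇒ ebeePeebe ⇒ ebeebPbeebe ⇒ ebeebePebeebe ⇒ ebeebeePeebeebe ⇒ ebeebeeeebeebe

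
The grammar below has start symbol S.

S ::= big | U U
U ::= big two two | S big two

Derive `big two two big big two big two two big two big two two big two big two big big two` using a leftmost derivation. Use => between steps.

S => U U   [S ::= U U]
U U => S big two U   [U ::= S big two]
S big two U => U U big two U   [S ::= U U]
U U big two U => big two two U big two U   [U ::= big two two]
big two two U big two U => big two two S big two big two U   [U ::= S big two]
big two two S big two big two U => big two two U U big two big two U   [S ::= U U]
big two two U U big two big two U => big two two S big two U big two big two U   [U ::= S big two]
big two two S big two U big two big two U => big two two U U big two U big two big two U   [S ::= U U]
big two two U U big two U big two big two U => big two two S big two U big two U big two big two U   [U ::= S big two]
big two two S big two U big two U big two big two U => big two two big big two U big two U big two big two U   [S ::= big]
big two two big big two U big two U big two big two U => big two two big big two big two two big two U big two big two U   [U ::= big two two]
big two two big big two big two two big two U big two big two U => big two two big big two big two two big two big two two big two big two U   [U ::= big two two]
big two two big big two big two two big two big two two big two big two U => big two two big big two big two two big two big two two big two big two S big two   [U ::= S big two]
big two two big big two big two two big two big two two big two big two S big two => big two two big big two big two two big two big two two big two big two big big two   [S ::= big]

S => U U => S big two U => U U big two U => big two two U big two U => big two two S big two big two U => big two two U U big two big two U => big two two S big two U big two big two U => big two two U U big two U big two big two U => big two two S big two U big two U big two big two U => big two two big big two U big two U big two big two U => big two two big big two big two two big two U big two big two U => big two two big big two big two two big two big two two big two big two U => big two two big big two big two two big two big two two big two big two S big two => big two two big big two big two two big two big two two big two big two big big two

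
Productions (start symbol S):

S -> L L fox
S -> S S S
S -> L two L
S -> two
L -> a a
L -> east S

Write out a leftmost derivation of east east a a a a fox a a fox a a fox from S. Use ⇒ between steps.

S ⇒ L L fox   [S -> L L fox]
L L fox ⇒ east S L fox   [L -> east S]
east S L fox ⇒ east L L fox L fox   [S -> L L fox]
east L L fox L fox ⇒ east east S L fox L fox   [L -> east S]
east east S L fox L fox ⇒ east east L L fox L fox L fox   [S -> L L fox]
east east L L fox L fox L fox ⇒ east east a a L fox L fox L fox   [L -> a a]
east east a a L fox L fox L fox ⇒ east east a a a a fox L fox L fox   [L -> a a]
east east a a a a fox L fox L fox ⇒ east east a a a a fox a a fox L fox   [L -> a a]
east east a a a a fox a a fox L fox ⇒ east east a a a a fox a a fox a a fox   [L -> a a]

S ⇒ L L fox ⇒ east S L fox ⇒ east L L fox L fox ⇒ east east S L fox L fox ⇒ east east L L fox L fox L fox ⇒ east east a a L fox L fox L fox ⇒ east east a a a a fox L fox L fox ⇒ east east a a a a fox a a fox L fox ⇒ east east a a a a fox a a fox a a fox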